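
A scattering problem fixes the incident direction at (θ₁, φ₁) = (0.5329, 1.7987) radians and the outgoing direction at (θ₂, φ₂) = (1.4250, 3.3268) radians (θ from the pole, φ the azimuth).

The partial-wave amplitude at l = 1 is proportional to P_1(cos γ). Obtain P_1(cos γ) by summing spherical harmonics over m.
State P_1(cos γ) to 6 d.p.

Expand P_1 via completeness: Σ_{m} conj(Y_{1,m}) at Ω₁ times Y_{1,m} at Ω₂ —
  m=-1: -0.03966 + 0.17098j × -0.33598 + 0.06295j = 0.00256 - 0.05994j  (running Σ = 0.00256 - 0.05994j)
  m=0: 0.42085 + 0.00000j × 0.07098 + 0.00000j = 0.02987 + 0.00000j  (running Σ = 0.03243 - 0.05994j)
  m=1: 0.03966 + 0.17098j × 0.33598 + 0.06295j = 0.00256 + 0.05994j  (running Σ = 0.03500 + 0.00000j)
Accumulated sum 0.03500 + 0.00000j; after 4π/(2l+1) scaling, 0.14659 + 0.00000j ⇒ P_1 = 0.146590

0.146590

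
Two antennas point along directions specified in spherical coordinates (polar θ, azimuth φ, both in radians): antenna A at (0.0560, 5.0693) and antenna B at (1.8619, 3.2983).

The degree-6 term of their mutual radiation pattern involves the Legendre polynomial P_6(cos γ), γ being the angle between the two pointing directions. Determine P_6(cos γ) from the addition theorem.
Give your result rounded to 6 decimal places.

0.123548

Summing Y*_{l m}(θ₁,φ₁)·Y_{l m}(θ₂,φ₂) over m ∈ [−6, 6]; prefactor 4π/(2·6+1) = 0.966644:
  m=-6: Y*=0.00000 - 0.00000j  Y=0.22007 - 0.30149j  product -0.00000 - 0.00000j
  m=-5: Y*=0.00000 + 0.00000j  Y=0.27445 - 0.27343j  product 0.00000 - 0.00000j
  m=-4: Y*=0.00000 + 0.00003j  Y=-0.02284 + 0.01654j  product -0.00000 - 0.00000j
  m=-3: Y*=-0.00080 + 0.00044j  Y=-0.30677 + 0.15588j  product 0.00018 - 0.00026j
  m=-2: Y*=-0.01222 - 0.01059j  Y=-0.07358 + 0.02385j  product 0.00115 + 0.00049j
  m=-1: Y*=0.06344 - 0.17015j  Y=0.30797 - 0.04866j  product 0.01126 - 0.05549j
  m=+0: Y*=0.98389 + 0.00000j  Y=0.10432 + 0.00000j  product 0.10264 + 0.00000j
  m=+1: Y*=-0.06344 - 0.17015j  Y=-0.30797 - 0.04866j  product 0.01126 + 0.05549j
  m=+2: Y*=-0.01222 + 0.01059j  Y=-0.07358 - 0.02385j  product 0.00115 - 0.00049j
  m=+3: Y*=0.00080 + 0.00044j  Y=0.30677 + 0.15588j  product 0.00018 + 0.00026j
  m=+4: Y*=0.00000 - 0.00003j  Y=-0.02284 - 0.01654j  product -0.00000 + 0.00000j
  m=+5: Y*=-0.00000 + 0.00000j  Y=-0.27445 - 0.27343j  product 0.00000 + 0.00000j
  m=+6: Y*=0.00000 + 0.00000j  Y=0.22007 + 0.30149j  product -0.00000 + 0.00000j
Total Σ_m = 0.12781 + 0.00000j. Multiply by 0.966644: 0.12355 + 0.00000j. P_6(cos γ) = 0.123548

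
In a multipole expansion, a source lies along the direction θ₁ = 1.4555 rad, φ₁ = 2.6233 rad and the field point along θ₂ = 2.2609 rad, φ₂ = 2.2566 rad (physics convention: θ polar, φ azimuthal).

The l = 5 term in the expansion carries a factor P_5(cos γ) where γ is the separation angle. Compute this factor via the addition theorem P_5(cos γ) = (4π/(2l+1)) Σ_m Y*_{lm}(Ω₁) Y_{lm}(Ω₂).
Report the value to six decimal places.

-0.252471

Addition theorem: P_5(cos γ) = (4π/11) Σ_m Y*_{lm}(Ω₁) Y_{lm}(Ω₂), m = −5…5:
  m=-5: +0.382692+0.234698i × +0.035888+0.121403i = -0.014759+0.054883i  (running Σ = -0.014759+0.054883i)
  m=-4: -0.079164-0.144094i × +0.304599+0.128200i = -0.005640-0.054040i  (running Σ = -0.020399+0.000843i)
  m=-3: +0.004755-0.298671i × +0.371302-0.196437i = -0.056904-0.111831i  (running Σ = -0.077304-0.110988i)
  m=-2: -0.094067+0.159008i × +0.027405-0.135759i = +0.019009+0.017128i  (running Σ = -0.058295-0.093860i)
  m=-1: -0.226181+0.128990i × +0.191557+0.234090i = -0.073522-0.028238i  (running Σ = -0.131817-0.122098i)
  m=0: +0.189496-0.000000i × +0.224978+0.000000i = +0.042632+0.000000i  (running Σ = -0.089184-0.122098i)
  m=1: +0.226181+0.128990i × -0.191557+0.234090i = -0.073522+0.028238i  (running Σ = -0.162706-0.093860i)
  m=2: -0.094067-0.159008i × +0.027405+0.135759i = +0.019009-0.017128i  (running Σ = -0.143697-0.110988i)
  m=3: -0.004755-0.298671i × -0.371302-0.196437i = -0.056904+0.111831i  (running Σ = -0.200601+0.000843i)
  m=4: -0.079164+0.144094i × +0.304599-0.128200i = -0.005640+0.054040i  (running Σ = -0.206242+0.054883i)
  m=5: -0.382692+0.234698i × -0.035888+0.121403i = -0.014759-0.054883i  (running Σ = -0.221001-0.000000i)
Σ over m = -0.221001-0.000000i; ×(4π/11) → -0.252471-0.000000i. Real part: -0.252471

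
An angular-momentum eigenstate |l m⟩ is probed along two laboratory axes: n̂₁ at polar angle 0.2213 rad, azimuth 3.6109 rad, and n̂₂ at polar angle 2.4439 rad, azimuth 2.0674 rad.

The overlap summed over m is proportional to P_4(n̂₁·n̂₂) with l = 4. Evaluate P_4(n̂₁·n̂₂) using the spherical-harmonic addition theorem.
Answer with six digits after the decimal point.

-0.360593

Summing Y*_{l m}(θ₁,φ₁)·Y_{l m}(θ₂,φ₂) over m ∈ [−4, 4]; prefactor 4π/(2·4+1) = 1.396263:
  [-4]  conj(Y_{4,-4})(Ω₁) = -0.000310+0.000979i ; Y_{4,-4}(Ω₂) = -0.030439-0.068971i ; Δ = +0.000077-0.000008i
  [-3]  conj(Y_{4,-3})(Ω₁) = -0.002094-0.012743i ; Y_{4,-3}(Ω₂) = -0.253512-0.020576i ; Δ = +0.000269+0.003274i
  [-2]  conj(Y_{4,-2})(Ω₁) = +0.053930+0.073629i ; Y_{4,-2}(Ω₂) = -0.234517+0.359839i ; Δ = -0.039142+0.002139i
  [-1]  conj(Y_{4,-1})(Ω₁) = -0.330951-0.167823i ; Y_{4,-1}(Ω₂) = +0.123265+0.227468i ; Δ = -0.002620-0.095967i
  [+0]  conj(Y_{4,0})(Ω₁) = +0.651011-0.000000i ; Y_{4,0}(Ω₂) = -0.269461+0.000000i ; Δ = -0.175422+0.000000i
  [+1]  conj(Y_{4,1})(Ω₁) = +0.330951-0.167823i ; Y_{4,1}(Ω₂) = -0.123265+0.227468i ; Δ = -0.002620+0.095967i
  [+2]  conj(Y_{4,2})(Ω₁) = +0.053930-0.073629i ; Y_{4,2}(Ω₂) = -0.234517-0.359839i ; Δ = -0.039142-0.002139i
  [+3]  conj(Y_{4,3})(Ω₁) = +0.002094-0.012743i ; Y_{4,3}(Ω₂) = +0.253512-0.020576i ; Δ = +0.000269-0.003274i
  [+4]  conj(Y_{4,4})(Ω₁) = -0.000310-0.000979i ; Y_{4,4}(Ω₂) = -0.030439+0.068971i ; Δ = +0.000077+0.000008i
Total Σ_m = -0.258256-0.000000i. Multiply by 1.396263: -0.360593-0.000000i. P_4(cos γ) = -0.360593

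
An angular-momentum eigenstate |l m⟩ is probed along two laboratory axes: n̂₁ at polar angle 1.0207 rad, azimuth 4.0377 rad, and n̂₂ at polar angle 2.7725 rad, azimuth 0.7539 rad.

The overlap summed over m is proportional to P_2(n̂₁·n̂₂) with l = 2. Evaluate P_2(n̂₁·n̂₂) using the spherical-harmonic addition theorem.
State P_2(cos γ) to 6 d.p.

0.440909

Addition theorem: P_2(cos γ) = (4π/5) Σ_m Y*_{lm}(Ω₁) Y_{lm}(Ω₂), m = −2…2:
  m=-2: Y*=(-0.061648, 0.273857)  Y=(0.003165, -0.050176)  product (0.013546, 0.003960)
  m=-1: Y*=(-0.215059, -0.268852)  Y=(-0.189504, 0.177927)  product (0.088591, 0.012684)
  m=+0: Y*=(-0.056814, -0.000000)  Y=(0.507634, 0.000000)  product (-0.028841, -0.000000)
  m=+1: Y*=(0.215059, -0.268852)  Y=(0.189504, 0.177927)  product (0.088591, -0.012684)
  m=+2: Y*=(-0.061648, -0.273857)  Y=(0.003165, 0.050176)  product (0.013546, -0.003960)
Total Σ_m = (0.175432, -0.000000). Multiply by 2.513274: (0.440909, -0.000000). P_2(cos γ) = 0.440909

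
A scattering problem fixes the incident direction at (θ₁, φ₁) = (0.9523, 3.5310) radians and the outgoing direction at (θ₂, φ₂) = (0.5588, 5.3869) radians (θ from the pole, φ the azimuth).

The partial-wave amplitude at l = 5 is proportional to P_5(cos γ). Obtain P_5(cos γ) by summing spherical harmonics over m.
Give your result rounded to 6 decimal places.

Expand P_5 via completeness: Σ_{m} conj(Y_{5,m}) at Ω₁ times Y_{5,m} at Ω₂ —
  [-5]  conj(Y_{5,-5})(Ω₁) = +0.061226-0.154980i ; Y_{5,-5}(Ω₂) = -0.004450-0.018925i ; Δ = -0.003205-0.000469i
  [-4]  conj(Y_{5,-4})(Ω₁) = +0.004937+0.374965i ; Y_{5,-4}(Ω₂) = -0.088806-0.042194i ; Δ = +0.015383-0.033507i
  [-3]  conj(Y_{5,-3})(Ω₁) = -0.148488-0.348701i ; Y_{5,-3}(Ω₂) = -0.253595+0.123357i ; Δ = +0.080671+0.070112i
  [-2]  conj(Y_{5,-2})(Ω₁) = +0.003966+0.003914i ; Y_{5,-2}(Ω₂) = -0.102771+0.455780i ; Δ = -0.002191+0.001405i
  [-1]  conj(Y_{5,-1})(Ω₁) = +0.321844+0.132073i ; Y_{5,-1}(Ω₂) = +0.189703+0.237241i ; Δ = +0.029722+0.101409i
  [+0]  conj(Y_{5,0})(Ω₁) = -0.095783-0.000000i ; Y_{5,0}(Ω₂) = -0.273991+0.000000i ; Δ = +0.026244+0.000000i
  [+1]  conj(Y_{5,1})(Ω₁) = -0.321844+0.132073i ; Y_{5,1}(Ω₂) = -0.189703+0.237241i ; Δ = +0.029722-0.101409i
  [+2]  conj(Y_{5,2})(Ω₁) = +0.003966-0.003914i ; Y_{5,2}(Ω₂) = -0.102771-0.455780i ; Δ = -0.002191-0.001405i
  [+3]  conj(Y_{5,3})(Ω₁) = +0.148488-0.348701i ; Y_{5,3}(Ω₂) = +0.253595+0.123357i ; Δ = +0.080671-0.070112i
  [+4]  conj(Y_{5,4})(Ω₁) = +0.004937-0.374965i ; Y_{5,4}(Ω₂) = -0.088806+0.042194i ; Δ = +0.015383+0.033507i
  [+5]  conj(Y_{5,5})(Ω₁) = -0.061226-0.154980i ; Y_{5,5}(Ω₂) = +0.004450-0.018925i ; Δ = -0.003205+0.000469i
Accumulated sum +0.267001+0.000000i; after 4π/(2l+1) scaling, +0.305021+0.000000i ⇒ P_5 = 0.305021

0.305021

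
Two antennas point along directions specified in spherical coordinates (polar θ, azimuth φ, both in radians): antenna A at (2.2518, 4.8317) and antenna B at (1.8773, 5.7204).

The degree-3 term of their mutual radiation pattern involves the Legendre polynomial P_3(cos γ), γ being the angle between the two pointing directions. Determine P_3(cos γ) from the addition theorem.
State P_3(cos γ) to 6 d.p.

-0.276634

Expand P_3 via completeness: Σ_{m} conj(Y_{3,m}) at Ω₁ times Y_{3,m} at Ω₂ —
  m=-3: Y*=(-0.068552, 0.183273)  Y=(-0.042408, 0.359070)  product (-0.062901, -0.032387)
  m=-2: Y*=(0.377384, 0.091801)  Y=(-0.120709, -0.252964)  product (-0.022331, -0.106546)
  m=-1: Y*=(0.029343, -0.244772)  Y=(-0.141975, -0.089563)  product (-0.026089, 0.032123)
  m=+0: Y*=(0.239215, -0.000000)  Y=(0.286538, 0.000000)  product (0.068544, 0.000000)
  m=+1: Y*=(-0.029343, -0.244772)  Y=(0.141975, -0.089563)  product (-0.026089, -0.032123)
  m=+2: Y*=(0.377384, -0.091801)  Y=(-0.120709, 0.252964)  product (-0.022331, 0.106546)
  m=+3: Y*=(0.068552, 0.183273)  Y=(0.042408, 0.359070)  product (-0.062901, 0.032387)
Accumulated sum (-0.154097, 0.000000); after 4π/(2l+1) scaling, (-0.276634, 0.000000) ⇒ P_3 = -0.276634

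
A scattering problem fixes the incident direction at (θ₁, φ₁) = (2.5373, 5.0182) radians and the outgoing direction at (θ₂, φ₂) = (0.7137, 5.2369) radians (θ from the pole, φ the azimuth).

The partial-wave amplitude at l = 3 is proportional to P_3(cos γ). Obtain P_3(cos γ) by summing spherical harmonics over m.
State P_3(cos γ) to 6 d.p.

Term-by-term m-sum for l=3 (normalisation 4π/7 = 1.795196):
  m=-3: -0.06077 + 0.04652j × -0.11705 + 0.00032j = 0.00710 - 0.00546j  (running Σ = 0.00710 - 0.00546j)
  m=-2: 0.22228 + 0.15589j × -0.16502 + 0.28703j = -0.08143 + 0.03808j  (running Σ = -0.07433 + 0.03261j)
  m=-1: 0.13190 - 0.41778j × 0.19678 + 0.34011j = 0.16804 - 0.03735j  (running Σ = 0.09372 - 0.00474j)
  m=0: -0.11849 + 0.00000j × -0.04027 + 0.00000j = 0.00477 + 0.00000j  (running Σ = 0.09849 - 0.00474j)
  m=1: -0.13190 - 0.41778j × -0.19678 + 0.34011j = 0.16804 + 0.03735j  (running Σ = 0.26653 + 0.03261j)
  m=2: 0.22228 - 0.15589j × -0.16502 - 0.28703j = -0.08143 - 0.03808j  (running Σ = 0.18511 - 0.00546j)
  m=3: 0.06077 + 0.04652j × 0.11705 + 0.00032j = 0.00710 + 0.00546j  (running Σ = 0.19220 + 0.00000j)
Total Σ_m = 0.19220 + 0.00000j. Multiply by 1.795196: 0.34504 + 0.00000j. P_3(cos γ) = 0.345044

0.345044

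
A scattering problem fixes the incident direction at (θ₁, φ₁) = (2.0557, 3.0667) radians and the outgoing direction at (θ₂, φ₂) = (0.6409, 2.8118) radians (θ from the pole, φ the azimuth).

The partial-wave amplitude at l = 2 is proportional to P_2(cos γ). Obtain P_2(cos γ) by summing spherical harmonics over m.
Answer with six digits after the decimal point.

Summing Y*_{l m}(θ₁,φ₁)·Y_{l m}(θ₂,φ₂) over m ∈ [−2, 2]; prefactor 4π/(2·2+1) = 2.513274:
  m=-2: Y*=(0.298963, -0.045118)  Y=(0.109129, 0.084623)  product (0.036444, 0.020375)
  m=-1: Y*=(0.317697, -0.023838)  Y=(-0.350302, -0.119906)  product (-0.114148, -0.029743)
  m=+0: Y*=(-0.109815, -0.000000)  Y=(0.292521, 0.000000)  product (-0.032123, -0.000000)
  m=+1: Y*=(-0.317697, -0.023838)  Y=(0.350302, -0.119906)  product (-0.114148, 0.029743)
  m=+2: Y*=(0.298963, 0.045118)  Y=(0.109129, -0.084623)  product (0.036444, -0.020375)
Total Σ_m = (-0.187533, 0.000000). Multiply by 2.513274: (-0.471321, 0.000000). P_2(cos γ) = -0.471321

-0.471321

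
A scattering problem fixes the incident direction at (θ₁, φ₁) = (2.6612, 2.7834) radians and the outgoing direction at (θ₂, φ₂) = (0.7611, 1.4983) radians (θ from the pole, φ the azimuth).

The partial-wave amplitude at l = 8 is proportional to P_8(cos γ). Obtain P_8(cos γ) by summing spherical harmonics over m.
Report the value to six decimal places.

0.080056

Summing Y*_{l m}(θ₁,φ₁)·Y_{l m}(θ₂,φ₂) over m ∈ [−8, 8]; prefactor 4π/(2·8+1) = 0.739198:
  term(m=-8) = (-0.000019, -0.000021)   from Y*(Ω₁)=(-0.001032, -0.000292), Y(Ω₂)=(0.022080, 0.014465)
  term(m=-7) = (0.000830, -0.000380)   from Y*(Ω₁)=(-0.006629, -0.004877), Y(Ω₂)=(-0.053868, 0.096876)
  term(m=-6) = (0.001573, 0.010898)   from Y*(Ω₁)=(-0.021639, -0.033146), Y(Ω₂)=(-0.252259, -0.117215)
  term(m=-5) = (-0.059163, -0.008477)   from Y*(Ω₁)=(-0.029199, -0.130471), Y(Ω₂)=(0.158516, -0.417984)
  term(m=-4) = (0.053272, -0.116770)   from Y*(Ω₁)=(0.044058, -0.317170), Y(Ω₂)=(0.384081, 0.114609)
  term(m=-3) = (0.007103, 0.006152)   from Y*(Ω₁)=(0.242896, -0.448642), Y(Ω₂)=(-0.003974, 0.017985)
  term(m=-2) = (0.129266, -0.083109)   from Y*(Ω₁)=(0.315050, -0.274312), Y(Ω₂)=(0.364022, 0.053154)
  term(m=-1) = (-0.006400, -0.021789)   from Y*(Ω₁)=(-0.105015, 0.039312), Y(Ω₂)=(-0.014670, 0.201996)
  term(m=+0) = (-0.144623, -0.000000)   from Y*(Ω₁)=(-0.462612, -0.000000), Y(Ω₂)=(0.312622, 0.000000)
  term(m=+1) = (-0.006400, 0.021789)   from Y*(Ω₁)=(0.105015, 0.039312), Y(Ω₂)=(0.014670, 0.201996)
  term(m=+2) = (0.129266, 0.083109)   from Y*(Ω₁)=(0.315050, 0.274312), Y(Ω₂)=(0.364022, -0.053154)
  term(m=+3) = (0.007103, -0.006152)   from Y*(Ω₁)=(-0.242896, -0.448642), Y(Ω₂)=(0.003974, 0.017985)
  term(m=+4) = (0.053272, 0.116770)   from Y*(Ω₁)=(0.044058, 0.317170), Y(Ω₂)=(0.384081, -0.114609)
  term(m=+5) = (-0.059163, 0.008477)   from Y*(Ω₁)=(0.029199, -0.130471), Y(Ω₂)=(-0.158516, -0.417984)
  term(m=+6) = (0.001573, -0.010898)   from Y*(Ω₁)=(-0.021639, 0.033146), Y(Ω₂)=(-0.252259, 0.117215)
  term(m=+7) = (0.000830, 0.000380)   from Y*(Ω₁)=(0.006629, -0.004877), Y(Ω₂)=(0.053868, 0.096876)
  term(m=+8) = (-0.000019, 0.000021)   from Y*(Ω₁)=(-0.001032, 0.000292), Y(Ω₂)=(0.022080, -0.014465)
Σ over m = (0.108302, -0.000000); ×(4π/17) → (0.080056, -0.000000). Real part: 0.080056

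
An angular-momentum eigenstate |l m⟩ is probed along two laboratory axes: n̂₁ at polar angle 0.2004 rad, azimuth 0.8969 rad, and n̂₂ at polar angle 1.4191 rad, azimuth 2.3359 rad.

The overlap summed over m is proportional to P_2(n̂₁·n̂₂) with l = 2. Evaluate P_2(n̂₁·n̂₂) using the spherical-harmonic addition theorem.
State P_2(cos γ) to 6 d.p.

-0.454612

Term-by-term m-sum for l=2 (normalisation 4π/5 = 2.513274):
  m=-2: Y*=(-0.003385, 0.014927)  Y=(-0.015316, 0.377142)  product (-0.005578, -0.001505)
  m=-1: Y*=(0.094046, 0.117762)  Y=(-0.079930, -0.083242)  product (0.002286, -0.017241)
  m=+0: Y*=(0.593291, -0.000000)  Y=(-0.293785, 0.000000)  product (-0.174300, 0.000000)
  m=+1: Y*=(-0.094046, 0.117762)  Y=(0.079930, -0.083242)  product (0.002286, 0.017241)
  m=+2: Y*=(-0.003385, -0.014927)  Y=(-0.015316, -0.377142)  product (-0.005578, 0.001505)
Accumulated sum (-0.180884, -0.000000); after 4π/(2l+1) scaling, (-0.454612, -0.000000) ⇒ P_2 = -0.454612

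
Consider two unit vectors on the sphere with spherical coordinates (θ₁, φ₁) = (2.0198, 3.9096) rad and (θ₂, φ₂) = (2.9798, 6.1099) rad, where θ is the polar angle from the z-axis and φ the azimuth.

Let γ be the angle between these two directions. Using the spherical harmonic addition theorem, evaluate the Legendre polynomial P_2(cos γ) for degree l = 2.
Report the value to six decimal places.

Addition theorem: P_2(cos γ) = (4π/5) Σ_m Y*_{lm}(Ω₁) Y_{lm}(Ω₂), m = −2…2:
  m=-2: Y*=0.01090 + 0.31330j  Y=0.00943 + 0.00340j  product -0.00096 + 0.00299j
  m=-1: Y*=0.21730 + 0.20987j  Y=-0.12098 - 0.02118j  product -0.02185 - 0.02999j
  m=+0: Y*=-0.13712 + 0.00000j  Y=0.60623 + 0.00000j  product -0.08313 + 0.00000j
  m=+1: Y*=-0.21730 + 0.20987j  Y=0.12098 - 0.02118j  product -0.02185 + 0.02999j
  m=+2: Y*=0.01090 - 0.31330j  Y=0.00943 - 0.00340j  product -0.00096 - 0.00299j
Σ over m = -0.12874 + 0.00000j; ×(4π/5) → -0.32357 + 0.00000j. Real part: -0.323567

-0.323567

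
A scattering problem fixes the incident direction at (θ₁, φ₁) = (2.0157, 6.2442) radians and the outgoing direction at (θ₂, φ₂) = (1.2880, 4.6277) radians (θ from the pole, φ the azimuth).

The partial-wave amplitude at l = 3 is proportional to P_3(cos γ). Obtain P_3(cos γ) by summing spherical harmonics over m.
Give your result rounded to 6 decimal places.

Expand P_3 via completeness: Σ_{m} conj(Y_{3,m}) at Ω₁ times Y_{3,m} at Ω₂ —
  term(m=-3) = (0.015495, -0.112304)   from Y*(Ω₁)=(0.304757, -0.035807), Y(Ω₂)=(0.092860, -0.357595)
  term(m=-2) = (0.093847, 0.008602)   from Y*(Ω₁)=(-0.357279, 0.027914), Y(Ω₂)=(-0.259209, -0.044329)
  term(m=-1) = (-0.000187, 0.004082)   from Y*(Ω₁)=(-0.021543, 0.000840), Y(Ω₂)=(0.016031, -0.188840)
  term(m=+0) = (-0.090549, 0.000000)   from Y*(Ω₁)=(0.333078, -0.000000), Y(Ω₂)=(-0.271855, 0.000000)
  term(m=+1) = (-0.000187, -0.004082)   from Y*(Ω₁)=(0.021543, 0.000840), Y(Ω₂)=(-0.016031, -0.188840)
  term(m=+2) = (0.093847, -0.008602)   from Y*(Ω₁)=(-0.357279, -0.027914), Y(Ω₂)=(-0.259209, 0.044329)
  term(m=+3) = (0.015495, 0.112304)   from Y*(Ω₁)=(-0.304757, -0.035807), Y(Ω₂)=(-0.092860, -0.357595)
Accumulated sum (0.127763, 0.000000); after 4π/(2l+1) scaling, (0.229359, 0.000000) ⇒ P_3 = 0.229359

0.229359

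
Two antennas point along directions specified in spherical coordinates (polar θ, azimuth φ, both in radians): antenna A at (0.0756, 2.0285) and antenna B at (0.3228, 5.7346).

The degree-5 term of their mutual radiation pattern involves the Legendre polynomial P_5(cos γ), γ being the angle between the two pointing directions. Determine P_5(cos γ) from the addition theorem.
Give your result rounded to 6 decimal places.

Addition theorem: P_5(cos γ) = (4π/11) Σ_m Y*_{lm}(Ω₁) Y_{lm}(Ω₂), m = −5…5:
  m=-5: -0.00000 - 0.00000j × -0.00137 + 0.00058j = 0.00000 + 0.00000j  (running Σ = 0.00000 + 0.00000j)
  m=-4: -0.00001 + 0.00005j × -0.00823 + 0.01144j = -0.00000 - 0.00000j  (running Σ = -0.00000 - 0.00000j)
  m=-3: 0.00116 - 0.00023j × -0.00587 + 0.07812j = 0.00001 + 0.00009j  (running Σ = 0.00001 + 0.00009j)
  m=-2: -0.01165 - 0.01515j × 0.12527 + 0.24441j = 0.00224 - 0.00475j  (running Σ = 0.00226 - 0.00465j)
  m=-1: -0.08382 + 0.17015j × 0.46770 + 0.28584j = -0.08784 + 0.05562j  (running Σ = -0.08558 + 0.05097j)
  m=0: 0.89592 + 0.00000j × 0.33302 + 0.00000j = 0.29836 + 0.00000j  (running Σ = 0.21278 + 0.05097j)
  m=1: 0.08382 + 0.17015j × -0.46770 + 0.28584j = -0.08784 - 0.05562j  (running Σ = 0.12494 - 0.00465j)
  m=2: -0.01165 + 0.01515j × 0.12527 - 0.24441j = 0.00224 + 0.00475j  (running Σ = 0.12719 + 0.00009j)
  m=3: -0.00116 - 0.00023j × 0.00587 + 0.07812j = 0.00001 - 0.00009j  (running Σ = 0.12720 - 0.00000j)
  m=4: -0.00001 - 0.00005j × -0.00823 - 0.01144j = -0.00000 + 0.00000j  (running Σ = 0.12720 + 0.00000j)
  m=5: 0.00000 - 0.00000j × 0.00137 + 0.00058j = 0.00000 - 0.00000j  (running Σ = 0.12720 + 0.00000j)
Accumulated sum 0.12720 + 0.00000j; after 4π/(2l+1) scaling, 0.14531 + 0.00000j ⇒ P_5 = 0.145312

0.145312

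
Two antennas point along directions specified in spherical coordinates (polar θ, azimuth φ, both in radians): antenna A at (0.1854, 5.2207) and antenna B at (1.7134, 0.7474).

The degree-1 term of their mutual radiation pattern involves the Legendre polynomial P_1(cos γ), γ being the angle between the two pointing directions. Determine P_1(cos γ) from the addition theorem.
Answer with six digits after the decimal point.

-0.182897

Summing Y*_{l m}(θ₁,φ₁)·Y_{l m}(θ₂,φ₂) over m ∈ [−1, 1]; prefactor 4π/(2·1+1) = 4.188790:
  [-1]  conj(Y_{1,-1})(Ω₁) = (0.030997, -0.055636) ; Y_{1,-1}(Ω₂) = (0.250833, -0.232460) ; Δ = (-0.005158, -0.021161)
  [+0]  conj(Y_{1,0})(Ω₁) = (0.480229, -0.000000) ; Y_{1,0}(Ω₂) = (-0.069441, 0.000000) ; Δ = (-0.033347, 0.000000)
  [+1]  conj(Y_{1,1})(Ω₁) = (-0.030997, -0.055636) ; Y_{1,1}(Ω₂) = (-0.250833, -0.232460) ; Δ = (-0.005158, 0.021161)
Accumulated sum (-0.043663, 0.000000); after 4π/(2l+1) scaling, (-0.182897, 0.000000) ⇒ P_1 = -0.182897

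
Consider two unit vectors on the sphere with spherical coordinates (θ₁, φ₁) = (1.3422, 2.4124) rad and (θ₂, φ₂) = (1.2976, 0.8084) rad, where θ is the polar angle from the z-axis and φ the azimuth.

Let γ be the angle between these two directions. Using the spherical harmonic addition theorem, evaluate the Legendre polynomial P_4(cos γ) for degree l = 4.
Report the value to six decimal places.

Addition theorem: P_4(cos γ) = (4π/9) Σ_m Y*_{lm}(Ω₁) Y_{lm}(Ω₂), m = −4…4:
  m=-4: Y*=(-0.388227, -0.088783)  Y=(-0.378838, 0.034955)  product (0.150179, 0.020064)
  m=-3: Y*=(0.151588, 0.213787)  Y=(-0.227398, -0.197996)  product (0.007858, -0.078629)
  m=-2: Y*=(-0.022802, 0.201987)  Y=(0.006995, 0.151952)  product (-0.030852, -0.002052)
  m=-1: Y*=(0.205607, -0.183702)  Y=(-0.211408, 0.221364)  product (-0.002802, 0.084350)
  m=+0: Y*=(0.164150, -0.000000)  Y=(0.105950, 0.000000)  product (0.017392, 0.000000)
  m=+1: Y*=(-0.205607, -0.183702)  Y=(0.211408, 0.221364)  product (-0.002802, -0.084350)
  m=+2: Y*=(-0.022802, -0.201987)  Y=(0.006995, -0.151952)  product (-0.030852, 0.002052)
  m=+3: Y*=(-0.151588, 0.213787)  Y=(0.227398, -0.197996)  product (0.007858, 0.078629)
  m=+4: Y*=(-0.388227, 0.088783)  Y=(-0.378838, -0.034955)  product (0.150179, -0.020064)
Total Σ_m = (0.266158, 0.000000). Multiply by 1.396263: (0.371627, 0.000000). P_4(cos γ) = 0.371627

0.371627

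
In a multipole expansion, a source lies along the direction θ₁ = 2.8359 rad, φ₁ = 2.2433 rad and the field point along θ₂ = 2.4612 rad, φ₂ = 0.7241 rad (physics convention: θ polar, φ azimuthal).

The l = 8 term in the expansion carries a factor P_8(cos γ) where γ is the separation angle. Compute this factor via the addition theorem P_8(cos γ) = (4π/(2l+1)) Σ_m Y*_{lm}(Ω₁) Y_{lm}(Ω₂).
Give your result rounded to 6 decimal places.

0.194075

Addition theorem: P_8(cos γ) = (4π/17) Σ_m Y*_{lm}(Ω₁) Y_{lm}(Ω₂), m = −8…8:
  term(m=-8) = (0.000000, -0.000000)   from Y*(Ω₁)=(0.000021, -0.000027), Y(Ω₂)=(0.011155, 0.005955)
  term(m=-7) = (-0.000010, -0.000026)   from Y*(Ω₁)=(0.000440, -0.000002), Y(Ω₂)=(-0.021800, -0.058572)
  term(m=-6) = (-0.000634, 0.000203)   from Y*(Ω₁)=(0.002216, 0.002755), Y(Ω₂)=(-0.067650, 0.175567)
  term(m=-5) = (0.001963, 0.007439)   from Y*(Ω₁)=(-0.004464, 0.019878), Y(Ω₂)=(0.335166, -0.174026)
  term(m=-4) = (0.040398, -0.008458)   from Y*(Ω₁)=(-0.077690, 0.037680), Y(Ω₂)=(-0.463715, -0.116034)
  term(m=-3) = (-0.010503, -0.067312)   from Y*(Ω₁)=(-0.237745, -0.113882), Y(Ω₂)=(0.146245, 0.213077)
  term(m=-2) = (0.116946, -0.012111)   from Y*(Ω₁)=(-0.119682, -0.521024), Y(Ω₂)=(-0.026895, 0.218277)
  term(m=-1) = (-0.010880, -0.210682)   from Y*(Ω₁)=(0.345054, -0.433301), Y(Ω₂)=(0.285303, -0.252307)
  term(m=+0) = (-0.012014, -0.000000)   from Y*(Ω₁)=(-0.113418, -0.000000), Y(Ω₂)=(0.105929, 0.000000)
  term(m=+1) = (-0.010880, 0.210682)   from Y*(Ω₁)=(-0.345054, -0.433301), Y(Ω₂)=(-0.285303, -0.252307)
  term(m=+2) = (0.116946, 0.012111)   from Y*(Ω₁)=(-0.119682, 0.521024), Y(Ω₂)=(-0.026895, -0.218277)
  term(m=+3) = (-0.010503, 0.067312)   from Y*(Ω₁)=(0.237745, -0.113882), Y(Ω₂)=(-0.146245, 0.213077)
  term(m=+4) = (0.040398, 0.008458)   from Y*(Ω₁)=(-0.077690, -0.037680), Y(Ω₂)=(-0.463715, 0.116034)
  term(m=+5) = (0.001963, -0.007439)   from Y*(Ω₁)=(0.004464, 0.019878), Y(Ω₂)=(-0.335166, -0.174026)
  term(m=+6) = (-0.000634, -0.000203)   from Y*(Ω₁)=(0.002216, -0.002755), Y(Ω₂)=(-0.067650, -0.175567)
  term(m=+7) = (-0.000010, 0.000026)   from Y*(Ω₁)=(-0.000440, -0.000002), Y(Ω₂)=(0.021800, -0.058572)
  term(m=+8) = (0.000000, 0.000000)   from Y*(Ω₁)=(0.000021, 0.000027), Y(Ω₂)=(0.011155, -0.005955)
Σ over m = (0.262548, 0.000000); ×(4π/17) → (0.194075, 0.000000). Real part: 0.194075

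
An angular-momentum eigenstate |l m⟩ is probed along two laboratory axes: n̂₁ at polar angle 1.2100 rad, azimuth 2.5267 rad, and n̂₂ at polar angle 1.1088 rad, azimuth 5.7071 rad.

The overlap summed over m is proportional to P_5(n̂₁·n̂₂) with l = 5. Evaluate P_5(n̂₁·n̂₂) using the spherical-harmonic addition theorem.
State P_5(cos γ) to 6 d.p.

Expand P_5 via completeness: Σ_{m} conj(Y_{5,m}) at Ω₁ times Y_{5,m} at Ω₂ —
  [-5]  conj(Y_{5,-5})(Ω₁) = (0.332010, 0.022321) ; Y_{5,-5}(Ω₂) = (-0.257735, 0.068885) ; Δ = (-0.087108, 0.017118)
  [-4]  conj(Y_{5,-4})(Ω₁) = (-0.308220, -0.250278) ; Y_{5,-4}(Ω₂) = (-0.281246, 0.312037) ; Δ = (0.164781, -0.025786)
  [-3]  conj(Y_{5,-3})(Ω₁) = (0.009319, 0.033170) ; Y_{5,-3}(Ω₂) = (-0.030668, 0.193154) ; Δ = (-0.006693, 0.000783)
  [-2]  conj(Y_{5,-2})(Ω₁) = (-0.109670, 0.309039) ; Y_{5,-2}(Ω₂) = (-0.099402, -0.223414) ; Δ = (0.079945, -0.006217)
  [-1]  conj(Y_{5,-1})(Ω₁) = (0.102455, -0.072356) ; Y_{5,-1}(Ω₂) = (-0.229029, -0.148774) ; Δ = (-0.034230, 0.001329)
  [+0]  conj(Y_{5,0})(Ω₁) = (0.299522, -0.000000) ; Y_{5,0}(Ω₂) = (0.186581, 0.000000) ; Δ = (0.055885, 0.000000)
  [+1]  conj(Y_{5,1})(Ω₁) = (-0.102455, -0.072356) ; Y_{5,1}(Ω₂) = (0.229029, -0.148774) ; Δ = (-0.034230, -0.001329)
  [+2]  conj(Y_{5,2})(Ω₁) = (-0.109670, -0.309039) ; Y_{5,2}(Ω₂) = (-0.099402, 0.223414) ; Δ = (0.079945, 0.006217)
  [+3]  conj(Y_{5,3})(Ω₁) = (-0.009319, 0.033170) ; Y_{5,3}(Ω₂) = (0.030668, 0.193154) ; Δ = (-0.006693, -0.000783)
  [+4]  conj(Y_{5,4})(Ω₁) = (-0.308220, 0.250278) ; Y_{5,4}(Ω₂) = (-0.281246, -0.312037) ; Δ = (0.164781, 0.025786)
  [+5]  conj(Y_{5,5})(Ω₁) = (-0.332010, 0.022321) ; Y_{5,5}(Ω₂) = (0.257735, 0.068885) ; Δ = (-0.087108, -0.017118)
Total Σ_m = (0.289277, 0.000000). Multiply by 1.142397: (0.330469, 0.000000). P_5(cos γ) = 0.330469

0.330469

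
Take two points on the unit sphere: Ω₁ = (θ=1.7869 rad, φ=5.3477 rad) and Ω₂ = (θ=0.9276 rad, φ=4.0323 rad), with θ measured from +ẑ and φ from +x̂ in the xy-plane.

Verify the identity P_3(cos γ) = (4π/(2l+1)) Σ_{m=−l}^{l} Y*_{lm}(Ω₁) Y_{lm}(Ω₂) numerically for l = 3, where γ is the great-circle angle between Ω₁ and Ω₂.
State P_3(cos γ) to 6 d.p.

Addition theorem: P_3(cos γ) = (4π/7) Σ_m Y*_{lm}(Ω₁) Y_{lm}(Ω₂), m = −3…3:
  m=-3: -0.36715 - 0.12787j × 0.19064 + 0.09671j = -0.05763 - 0.05988j  (running Σ = -0.05763 - 0.05988j)
  m=-2: 0.06182 + 0.19972j × -0.08205 - 0.38379j = 0.07158 - 0.04011j  (running Σ = 0.01395 - 0.10000j)
  m=-1: -0.14426 + 0.19566j × -0.12986 + 0.16056j = -0.01268 - 0.04857j  (running Σ = 0.00127 - 0.14857j)
  m=0: 0.22166 + 0.00000j × -0.26891 + 0.00000j = -0.05961 + 0.00000j  (running Σ = -0.05834 - 0.14857j)
  m=1: 0.14426 + 0.19566j × 0.12986 + 0.16056j = -0.01268 + 0.04857j  (running Σ = -0.07102 - 0.10000j)
  m=2: 0.06182 - 0.19972j × -0.08205 + 0.38379j = 0.07158 + 0.04011j  (running Σ = 0.00056 - 0.05988j)
  m=3: 0.36715 - 0.12787j × -0.19064 + 0.09671j = -0.05763 + 0.05988j  (running Σ = -0.05707 + 0.00000j)
Σ over m = -0.05707 + 0.00000j; ×(4π/7) → -0.10245 + 0.00000j. Real part: -0.102451

-0.102451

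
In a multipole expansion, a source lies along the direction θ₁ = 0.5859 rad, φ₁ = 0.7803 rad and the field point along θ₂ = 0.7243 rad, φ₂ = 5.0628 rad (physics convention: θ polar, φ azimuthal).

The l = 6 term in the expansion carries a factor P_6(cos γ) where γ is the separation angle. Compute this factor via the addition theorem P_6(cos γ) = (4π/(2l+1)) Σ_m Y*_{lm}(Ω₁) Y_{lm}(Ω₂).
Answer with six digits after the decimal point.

Term-by-term m-sum for l=6 (normalisation 4π/13 = 0.966644):
  m=-6: -0.00042 - 0.01380j × 0.02073 + 0.03524j = 0.00048 - 0.00030j  (running Σ = 0.00048 - 0.00030j)
  m=-5: -0.05225 - 0.04965j × 0.15747 - 0.02886j = -0.00966 - 0.00631j  (running Σ = -0.00918 - 0.00661j)
  m=-4: -0.22131 + 0.00451j × 0.05986 - 0.35053j = -0.01167 + 0.07785j  (running Σ = -0.02085 + 0.07123j)
  m=-3: -0.29621 + 0.30542j × -0.39060 - 0.22342j = 0.18394 - 0.05312j  (running Σ = 0.16309 + 0.01812j)
  m=-2: 0.00448 + 0.43902j × -0.14064 + 0.11866j = -0.05272 - 0.06121j  (running Σ = 0.11036 - 0.04309j)
  m=-1: 0.01051 + 0.01040j × -0.10139 - 0.27740j = 0.00182 - 0.00397j  (running Σ = 0.11218 - 0.04706j)
  m=0: -0.42159 + 0.00000j × -0.28260 + 0.00000j = 0.11914 + 0.00000j  (running Σ = 0.23132 - 0.04706j)
  m=1: -0.01051 + 0.01040j × 0.10139 - 0.27740j = 0.00182 + 0.00397j  (running Σ = 0.23314 - 0.04309j)
  m=2: 0.00448 - 0.43902j × -0.14064 - 0.11866j = -0.05272 + 0.06121j  (running Σ = 0.18042 + 0.01812j)
  m=3: 0.29621 + 0.30542j × 0.39060 - 0.22342j = 0.18394 + 0.05312j  (running Σ = 0.36436 + 0.07123j)
  m=4: -0.22131 - 0.00451j × 0.05986 + 0.35053j = -0.01167 - 0.07785j  (running Σ = 0.35269 - 0.00661j)
  m=5: 0.05225 - 0.04965j × -0.15747 - 0.02886j = -0.00966 + 0.00631j  (running Σ = 0.34303 - 0.00030j)
  m=6: -0.00042 + 0.01380j × 0.02073 - 0.03524j = 0.00048 + 0.00030j  (running Σ = 0.34351 - 0.00000j)
Accumulated sum 0.34351 - 0.00000j; after 4π/(2l+1) scaling, 0.33205 - 0.00000j ⇒ P_6 = 0.332050

0.332050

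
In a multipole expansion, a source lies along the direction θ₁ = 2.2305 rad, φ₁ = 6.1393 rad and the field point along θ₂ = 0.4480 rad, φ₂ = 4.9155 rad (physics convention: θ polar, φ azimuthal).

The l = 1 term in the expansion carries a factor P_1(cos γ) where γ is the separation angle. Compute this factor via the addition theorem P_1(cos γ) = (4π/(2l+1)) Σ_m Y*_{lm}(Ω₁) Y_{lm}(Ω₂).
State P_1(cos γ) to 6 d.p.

Expand P_1 via completeness: Σ_{m} conj(Y_{1,m}) at Ω₁ times Y_{1,m} at Ω₂ —
  term(m=-1) = 0.01389 + 0.03842j   from Y*(Ω₁)=0.27018 - 0.03915j, Y(Ω₂)=0.03019 + 0.14658j
  term(m=+0) = -0.13188 + 0.00000j   from Y*(Ω₁)=-0.29946 + 0.00000j, Y(Ω₂)=0.44038 + 0.00000j
  term(m=+1) = 0.01389 - 0.03842j   from Y*(Ω₁)=-0.27018 - 0.03915j, Y(Ω₂)=-0.03019 + 0.14658j
Σ over m = -0.10409 + 0.00000j; ×(4π/3) → -0.43600 + 0.00000j. Real part: -0.436002

-0.436002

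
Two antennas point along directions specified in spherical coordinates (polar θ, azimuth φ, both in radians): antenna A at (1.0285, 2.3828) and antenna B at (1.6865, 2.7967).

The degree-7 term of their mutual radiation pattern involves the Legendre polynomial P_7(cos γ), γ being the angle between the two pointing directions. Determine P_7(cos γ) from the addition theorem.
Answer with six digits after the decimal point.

0.084426

Expand P_7 via completeness: Σ_{m} conj(Y_{7,m}) at Ω₁ times Y_{7,m} at Ω₂ —
  m=-7: -0.095373-0.139659i × +0.356367-0.317218i = -0.078290-0.019515i  (running Σ = -0.078290-0.019515i)
  m=-6: -0.060607+0.376436i × +0.099206-0.182219i = +0.062581+0.048389i  (running Σ = -0.015709+0.028873i)
  m=-5: +0.331035-0.252895i × -0.044901+0.289891i = +0.058448+0.107319i  (running Σ = +0.042739+0.136193i)
  m=-4: -0.093793-0.010020i × +0.044312+0.228893i = -0.001863-0.021913i  (running Σ = +0.040877+0.114280i)
  m=-3: -0.199902-0.234661i × -0.118845-0.200020i = -0.023180+0.067873i  (running Σ = +0.017697+0.182153i)
  m=-2: -0.013089+0.245749i × -0.186406-0.153780i = +0.040231-0.043796i  (running Σ = +0.057928+0.138357i)
  m=-1: -0.156679+0.148556i × +0.196309+0.070524i = -0.041234+0.018113i  (running Σ = +0.016694+0.156470i)
  m=0: +0.276433-0.000000i × +0.243777+0.000000i = +0.067388+0.000000i  (running Σ = +0.084082+0.156470i)
  m=1: +0.156679+0.148556i × -0.196309+0.070524i = -0.041234-0.018113i  (running Σ = +0.042848+0.138357i)
  m=2: -0.013089-0.245749i × -0.186406+0.153780i = +0.040231+0.043796i  (running Σ = +0.083079+0.182153i)
  m=3: +0.199902-0.234661i × +0.118845-0.200020i = -0.023180-0.067873i  (running Σ = +0.059899+0.114280i)
  m=4: -0.093793+0.010020i × +0.044312-0.228893i = -0.001863+0.021913i  (running Σ = +0.058036+0.136193i)
  m=5: -0.331035-0.252895i × +0.044901+0.289891i = +0.058448-0.107319i  (running Σ = +0.116485+0.028873i)
  m=6: -0.060607-0.376436i × +0.099206+0.182219i = +0.062581-0.048389i  (running Σ = +0.179066-0.019515i)
  m=7: +0.095373-0.139659i × -0.356367-0.317218i = -0.078290+0.019515i  (running Σ = +0.100776+0.000000i)
Total Σ_m = +0.100776+0.000000i. Multiply by 0.837758: +0.084426+0.000000i. P_7(cos γ) = 0.084426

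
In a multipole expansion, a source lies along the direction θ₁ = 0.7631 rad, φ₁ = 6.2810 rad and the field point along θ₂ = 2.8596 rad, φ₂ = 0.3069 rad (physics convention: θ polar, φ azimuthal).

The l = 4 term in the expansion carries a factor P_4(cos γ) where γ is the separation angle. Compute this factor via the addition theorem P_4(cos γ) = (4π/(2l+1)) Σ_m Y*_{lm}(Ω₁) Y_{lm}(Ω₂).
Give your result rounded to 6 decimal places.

-0.305802

Expand P_4 via completeness: Σ_{m} conj(Y_{4,m}) at Ω₁ times Y_{4,m} at Ω₂ —
  m=-4: +0.100985-0.000883i × +0.000893-0.002499i = +0.000088-0.000253i  (running Σ = +0.000088-0.000253i)
  m=-3: +0.298664-0.001958i × -0.015680+0.020621i = -0.004643+0.006190i  (running Σ = -0.004555+0.005936i)
  m=-2: +0.424443-0.001855i × +0.115574-0.081432i = +0.048903-0.034778i  (running Σ = +0.044349-0.028841i)
  m=-1: +0.155026-0.000339i × -0.416816+0.132094i = -0.064573+0.020619i  (running Σ = -0.020224-0.008222i)
  m=0: -0.330173-0.000000i × +0.540828+0.000000i = -0.178567-0.000000i  (running Σ = -0.198791-0.008222i)
  m=1: -0.155026-0.000339i × +0.416816+0.132094i = -0.064573-0.020619i  (running Σ = -0.263363-0.028841i)
  m=2: +0.424443+0.001855i × +0.115574+0.081432i = +0.048903+0.034778i  (running Σ = -0.214460+0.005936i)
  m=3: -0.298664-0.001958i × +0.015680+0.020621i = -0.004643-0.006190i  (running Σ = -0.219103-0.000253i)
  m=4: +0.100985+0.000883i × +0.000893+0.002499i = +0.000088+0.000253i  (running Σ = -0.219015+0.000000i)
Accumulated sum -0.219015+0.000000i; after 4π/(2l+1) scaling, -0.305802+0.000000i ⇒ P_4 = -0.305802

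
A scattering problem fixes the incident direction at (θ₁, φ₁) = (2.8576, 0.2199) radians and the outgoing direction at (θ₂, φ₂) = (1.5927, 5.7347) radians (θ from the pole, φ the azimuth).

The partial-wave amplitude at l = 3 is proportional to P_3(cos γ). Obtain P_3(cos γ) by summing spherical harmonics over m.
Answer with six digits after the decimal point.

-0.306148

Summing Y*_{l m}(θ₁,φ₁)·Y_{l m}(θ₂,φ₂) over m ∈ [−3, 3]; prefactor 4π/(2·3+1) = 1.795196:
  [-3]  conj(Y_{3,-3})(Ω₁) = (0.007252, 0.005625) ; Y_{3,-3}(Ω₂) = (-0.031098, 0.415762) ; Δ = (-0.002564, 0.002840)
  [-2]  conj(Y_{3,-2})(Ω₁) = (-0.069690, -0.032791) ; Y_{3,-2}(Ω₂) = (-0.010209, -0.019908) ; Δ = (0.000059, 0.001722)
  [-1]  conj(Y_{3,-1})(Ω₁) = (0.318797, 0.071256) ; Y_{3,-1}(Ω₂) = (-0.275047, -0.168060) ; Δ = (-0.075709, -0.073176)
  [+0]  conj(Y_{3,0})(Ω₁) = (-0.575840, -0.000000) ; Y_{3,0}(Ω₂) = (0.024500, 0.000000) ; Δ = (-0.014108, -0.000000)
  [+1]  conj(Y_{3,1})(Ω₁) = (-0.318797, 0.071256) ; Y_{3,1}(Ω₂) = (0.275047, -0.168060) ; Δ = (-0.075709, 0.073176)
  [+2]  conj(Y_{3,2})(Ω₁) = (-0.069690, 0.032791) ; Y_{3,2}(Ω₂) = (-0.010209, 0.019908) ; Δ = (0.000059, -0.001722)
  [+3]  conj(Y_{3,3})(Ω₁) = (-0.007252, 0.005625) ; Y_{3,3}(Ω₂) = (0.031098, 0.415762) ; Δ = (-0.002564, -0.002840)
Total Σ_m = (-0.170537, 0.000000). Multiply by 1.795196: (-0.306148, 0.000000). P_3(cos γ) = -0.306148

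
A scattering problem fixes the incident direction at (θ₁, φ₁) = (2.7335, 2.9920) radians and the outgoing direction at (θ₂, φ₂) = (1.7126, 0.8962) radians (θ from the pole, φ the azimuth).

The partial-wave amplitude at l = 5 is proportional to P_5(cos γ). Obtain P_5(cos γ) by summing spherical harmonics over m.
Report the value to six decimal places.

-0.123343

Addition theorem: P_5(cos γ) = (4π/11) Σ_m Y*_{lm}(Ω₁) Y_{lm}(Ω₂), m = −5…5:
  m=-5: -0.00335 + 0.00311j × -0.10120 + 0.42954j = -0.00100 - 0.00175j  (running Σ = -0.00100 - 0.00175j)
  m=-4: -0.02761 + 0.01882j × 0.17998 - 0.08544j = -0.00336 + 0.00575j  (running Σ = -0.00436 + 0.00399j)
  m=-3: -0.12824 + 0.06175j × 0.24753 + 0.12049j = -0.03918 - 0.00017j  (running Σ = -0.04354 + 0.00383j)
  m=-2: -0.35762 + 0.11030j × -0.04850 - 0.21527j = 0.04109 + 0.07164j  (running Σ = -0.00245 + 0.07546j)
  m=-1: -0.51670 + 0.07788j × 0.14432 - 0.18045j = -0.06052 + 0.10448j  (running Σ = -0.06297 + 0.17994j)
  m=0: -0.07975 + 0.00000j × -0.22523 + 0.00000j = 0.01796 + 0.00000j  (running Σ = -0.04500 + 0.17994j)
  m=1: 0.51670 + 0.07788j × -0.14432 - 0.18045j = -0.06052 - 0.10448j  (running Σ = -0.10552 + 0.07546j)
  m=2: -0.35762 - 0.11030j × -0.04850 + 0.21527j = 0.04109 - 0.07164j  (running Σ = -0.06443 + 0.00383j)
  m=3: 0.12824 + 0.06175j × -0.24753 + 0.12049j = -0.03918 + 0.00017j  (running Σ = -0.10361 + 0.00399j)
  m=4: -0.02761 - 0.01882j × 0.17998 + 0.08544j = -0.00336 - 0.00575j  (running Σ = -0.10697 - 0.00175j)
  m=5: 0.00335 + 0.00311j × 0.10120 + 0.42954j = -0.00100 + 0.00175j  (running Σ = -0.10797 - 0.00000j)
Accumulated sum -0.10797 - 0.00000j; after 4π/(2l+1) scaling, -0.12334 - 0.00000j ⇒ P_5 = -0.123343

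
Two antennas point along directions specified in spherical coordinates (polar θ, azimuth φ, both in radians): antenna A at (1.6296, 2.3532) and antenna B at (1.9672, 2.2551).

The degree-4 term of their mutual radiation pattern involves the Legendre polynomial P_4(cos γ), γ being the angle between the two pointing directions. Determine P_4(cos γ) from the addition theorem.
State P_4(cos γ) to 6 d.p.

Expand P_4 via completeness: Σ_{m} conj(Y_{4,m}) at Ω₁ times Y_{4,m} at Ω₂ —
  m=-4: Y*=-0.439450+0.005264i  Y=-0.294582-0.126070i  product +0.130118+0.053851i
  m=-3: Y*=-0.052209-0.051279i  Y=-0.336103+0.175883i  product +0.026567+0.008052i
  m=-2: Y*=+0.001948+0.325302i  Y=-0.002488+0.012139i  product -0.003954-0.000786i
  m=-1: Y*=-0.058228+0.058578i  Y=-0.208388-0.255438i  product +0.027097+0.002667i
  m=+0: Y*=+0.306440-0.000000i  Y=-0.073463+0.000000i  product -0.022512+0.000000i
  m=+1: Y*=+0.058228+0.058578i  Y=+0.208388-0.255438i  product +0.027097-0.002667i
  m=+2: Y*=+0.001948-0.325302i  Y=-0.002488-0.012139i  product -0.003954+0.000786i
  m=+3: Y*=+0.052209-0.051279i  Y=+0.336103+0.175883i  product +0.026567-0.008052i
  m=+4: Y*=-0.439450-0.005264i  Y=-0.294582+0.126070i  product +0.130118-0.053851i
Total Σ_m = +0.337143+0.000000i. Multiply by 1.396263: +0.470741+0.000000i. P_4(cos γ) = 0.470741

0.470741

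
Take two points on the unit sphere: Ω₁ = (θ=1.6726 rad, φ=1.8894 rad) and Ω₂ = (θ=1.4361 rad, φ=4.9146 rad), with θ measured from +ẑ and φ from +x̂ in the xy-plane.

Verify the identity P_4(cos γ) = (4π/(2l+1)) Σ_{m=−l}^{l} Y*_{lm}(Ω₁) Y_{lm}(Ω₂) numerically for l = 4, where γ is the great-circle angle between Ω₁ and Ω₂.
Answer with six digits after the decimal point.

Addition theorem: P_4(cos γ) = (4π/9) Σ_m Y*_{lm}(Ω₁) Y_{lm}(Ω₂), m = −4…4:
  m=-4: +0.126591+0.414541i × +0.294577-0.308724i = +0.165270+0.083032i  (running Σ = +0.165270+0.083032i)
  m=-3: -0.102293+0.072256i × -0.093246-0.134376i = +0.019248+0.007008i  (running Σ = +0.184517+0.090041i)
  m=-2: +0.246861+0.182730i × +0.263869-0.112940i = +0.085777+0.020336i  (running Σ = +0.270294+0.110377i)
  m=-1: -0.043864+0.132985i × -0.036335-0.177232i = +0.025163+0.002942i  (running Σ = +0.295457+0.113319i)
  m=0: +0.284974-0.000000i × +0.261330+0.000000i = +0.074472+0.000000i  (running Σ = +0.369929+0.113319i)
  m=1: +0.043864+0.132985i × +0.036335-0.177232i = +0.025163-0.002942i  (running Σ = +0.395092+0.110377i)
  m=2: +0.246861-0.182730i × +0.263869+0.112940i = +0.085777-0.020336i  (running Σ = +0.480869+0.090041i)
  m=3: +0.102293+0.072256i × +0.093246-0.134376i = +0.019248-0.007008i  (running Σ = +0.500117+0.083032i)
  m=4: +0.126591-0.414541i × +0.294577+0.308724i = +0.165270-0.083032i  (running Σ = +0.665386+0.000000i)
Σ over m = +0.665386+0.000000i; ×(4π/9) → +0.929054+0.000000i. Real part: 0.929054

0.929054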